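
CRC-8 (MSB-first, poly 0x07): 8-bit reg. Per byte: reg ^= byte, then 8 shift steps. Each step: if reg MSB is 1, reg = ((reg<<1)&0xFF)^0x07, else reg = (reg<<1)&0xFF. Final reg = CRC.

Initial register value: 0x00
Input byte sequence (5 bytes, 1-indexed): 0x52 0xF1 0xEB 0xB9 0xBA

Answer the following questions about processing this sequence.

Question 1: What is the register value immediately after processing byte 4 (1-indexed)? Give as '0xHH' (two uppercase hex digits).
After byte 1 (0x52): reg=0xB9
After byte 2 (0xF1): reg=0xFF
After byte 3 (0xEB): reg=0x6C
After byte 4 (0xB9): reg=0x25

Answer: 0x25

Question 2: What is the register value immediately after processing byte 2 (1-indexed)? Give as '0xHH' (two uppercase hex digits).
Answer: 0xFF

Derivation:
After byte 1 (0x52): reg=0xB9
After byte 2 (0xF1): reg=0xFF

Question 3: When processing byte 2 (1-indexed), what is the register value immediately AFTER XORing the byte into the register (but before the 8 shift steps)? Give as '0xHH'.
Register before byte 2: 0xB9
Byte 2: 0xF1
0xB9 XOR 0xF1 = 0x48

Answer: 0x48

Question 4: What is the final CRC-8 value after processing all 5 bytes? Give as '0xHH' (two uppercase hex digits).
After byte 1 (0x52): reg=0xB9
After byte 2 (0xF1): reg=0xFF
After byte 3 (0xEB): reg=0x6C
After byte 4 (0xB9): reg=0x25
After byte 5 (0xBA): reg=0xD4

Answer: 0xD4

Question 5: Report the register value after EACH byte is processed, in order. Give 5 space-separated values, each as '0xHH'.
0xB9 0xFF 0x6C 0x25 0xD4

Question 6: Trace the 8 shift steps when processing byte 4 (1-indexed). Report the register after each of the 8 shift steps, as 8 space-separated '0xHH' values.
Answer: 0xAD 0x5D 0xBA 0x73 0xE6 0xCB 0x91 0x25

Derivation:
After byte 1 (0x52): reg=0xB9
After byte 2 (0xF1): reg=0xFF
After byte 3 (0xEB): reg=0x6C
Register before byte 4: 0x6C
After XOR with byte 0xB9: 0xD5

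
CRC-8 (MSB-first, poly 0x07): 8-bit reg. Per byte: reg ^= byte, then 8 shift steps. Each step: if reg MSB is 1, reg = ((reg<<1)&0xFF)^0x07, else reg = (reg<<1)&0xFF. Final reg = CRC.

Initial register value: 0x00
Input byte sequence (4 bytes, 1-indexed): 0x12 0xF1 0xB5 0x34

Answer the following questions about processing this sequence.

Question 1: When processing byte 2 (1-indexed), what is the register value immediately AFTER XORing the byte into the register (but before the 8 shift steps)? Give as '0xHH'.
Register before byte 2: 0x7E
Byte 2: 0xF1
0x7E XOR 0xF1 = 0x8F

Answer: 0x8F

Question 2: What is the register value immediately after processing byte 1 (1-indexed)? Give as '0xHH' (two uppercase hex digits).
Answer: 0x7E

Derivation:
After byte 1 (0x12): reg=0x7E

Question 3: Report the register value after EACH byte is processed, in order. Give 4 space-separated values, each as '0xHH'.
0x7E 0xA4 0x77 0xCE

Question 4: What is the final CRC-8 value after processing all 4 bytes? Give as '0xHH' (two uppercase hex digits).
Answer: 0xCE

Derivation:
After byte 1 (0x12): reg=0x7E
After byte 2 (0xF1): reg=0xA4
After byte 3 (0xB5): reg=0x77
After byte 4 (0x34): reg=0xCE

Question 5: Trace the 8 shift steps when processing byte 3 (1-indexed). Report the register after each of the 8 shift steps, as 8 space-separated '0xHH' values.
Answer: 0x22 0x44 0x88 0x17 0x2E 0x5C 0xB8 0x77

Derivation:
After byte 1 (0x12): reg=0x7E
After byte 2 (0xF1): reg=0xA4
Register before byte 3: 0xA4
After XOR with byte 0xB5: 0x11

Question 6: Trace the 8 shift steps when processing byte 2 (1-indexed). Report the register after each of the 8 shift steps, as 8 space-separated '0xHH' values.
Answer: 0x19 0x32 0x64 0xC8 0x97 0x29 0x52 0xA4

Derivation:
After byte 1 (0x12): reg=0x7E
Register before byte 2: 0x7E
After XOR with byte 0xF1: 0x8F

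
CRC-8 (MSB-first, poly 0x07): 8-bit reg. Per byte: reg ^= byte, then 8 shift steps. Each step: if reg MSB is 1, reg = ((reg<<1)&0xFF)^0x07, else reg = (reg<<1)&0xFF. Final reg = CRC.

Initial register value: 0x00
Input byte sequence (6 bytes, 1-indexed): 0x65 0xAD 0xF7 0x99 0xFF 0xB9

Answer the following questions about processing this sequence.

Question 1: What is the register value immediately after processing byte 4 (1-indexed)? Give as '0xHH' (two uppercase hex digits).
Answer: 0x7B

Derivation:
After byte 1 (0x65): reg=0x3C
After byte 2 (0xAD): reg=0xFE
After byte 3 (0xF7): reg=0x3F
After byte 4 (0x99): reg=0x7B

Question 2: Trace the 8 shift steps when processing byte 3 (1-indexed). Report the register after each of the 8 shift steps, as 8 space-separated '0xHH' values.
Answer: 0x12 0x24 0x48 0x90 0x27 0x4E 0x9C 0x3F

Derivation:
After byte 1 (0x65): reg=0x3C
After byte 2 (0xAD): reg=0xFE
Register before byte 3: 0xFE
After XOR with byte 0xF7: 0x09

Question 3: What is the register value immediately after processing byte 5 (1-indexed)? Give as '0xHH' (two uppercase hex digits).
Answer: 0x95

Derivation:
After byte 1 (0x65): reg=0x3C
After byte 2 (0xAD): reg=0xFE
After byte 3 (0xF7): reg=0x3F
After byte 4 (0x99): reg=0x7B
After byte 5 (0xFF): reg=0x95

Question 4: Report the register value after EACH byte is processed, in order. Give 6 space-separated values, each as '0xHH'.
0x3C 0xFE 0x3F 0x7B 0x95 0xC4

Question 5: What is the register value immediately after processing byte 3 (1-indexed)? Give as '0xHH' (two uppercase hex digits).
Answer: 0x3F

Derivation:
After byte 1 (0x65): reg=0x3C
After byte 2 (0xAD): reg=0xFE
After byte 3 (0xF7): reg=0x3F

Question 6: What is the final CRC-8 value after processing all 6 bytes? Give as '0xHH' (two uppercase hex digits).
After byte 1 (0x65): reg=0x3C
After byte 2 (0xAD): reg=0xFE
After byte 3 (0xF7): reg=0x3F
After byte 4 (0x99): reg=0x7B
After byte 5 (0xFF): reg=0x95
After byte 6 (0xB9): reg=0xC4

Answer: 0xC4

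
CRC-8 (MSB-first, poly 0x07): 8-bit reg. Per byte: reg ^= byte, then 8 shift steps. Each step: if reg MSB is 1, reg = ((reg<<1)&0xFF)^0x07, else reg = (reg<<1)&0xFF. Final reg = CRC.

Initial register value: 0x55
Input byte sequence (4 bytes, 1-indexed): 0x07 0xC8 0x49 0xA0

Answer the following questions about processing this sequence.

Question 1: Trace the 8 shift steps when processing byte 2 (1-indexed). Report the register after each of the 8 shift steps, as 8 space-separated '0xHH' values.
After byte 1 (0x07): reg=0xB9
Register before byte 2: 0xB9
After XOR with byte 0xC8: 0x71

Answer: 0xE2 0xC3 0x81 0x05 0x0A 0x14 0x28 0x50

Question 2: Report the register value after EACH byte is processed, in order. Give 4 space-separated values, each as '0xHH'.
0xB9 0x50 0x4F 0x83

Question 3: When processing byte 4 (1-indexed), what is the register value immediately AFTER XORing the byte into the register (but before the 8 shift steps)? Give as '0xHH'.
Register before byte 4: 0x4F
Byte 4: 0xA0
0x4F XOR 0xA0 = 0xEF

Answer: 0xEF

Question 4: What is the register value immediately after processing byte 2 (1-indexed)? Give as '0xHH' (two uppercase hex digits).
Answer: 0x50

Derivation:
After byte 1 (0x07): reg=0xB9
After byte 2 (0xC8): reg=0x50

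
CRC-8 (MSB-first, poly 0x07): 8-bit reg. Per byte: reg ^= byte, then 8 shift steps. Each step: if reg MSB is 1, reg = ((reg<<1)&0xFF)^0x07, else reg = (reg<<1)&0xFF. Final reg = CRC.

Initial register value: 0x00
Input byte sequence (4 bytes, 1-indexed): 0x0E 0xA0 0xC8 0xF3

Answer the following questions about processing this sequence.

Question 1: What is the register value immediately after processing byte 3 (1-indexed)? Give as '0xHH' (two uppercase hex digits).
After byte 1 (0x0E): reg=0x2A
After byte 2 (0xA0): reg=0xBF
After byte 3 (0xC8): reg=0x42

Answer: 0x42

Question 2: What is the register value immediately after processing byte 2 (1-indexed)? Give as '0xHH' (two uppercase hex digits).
Answer: 0xBF

Derivation:
After byte 1 (0x0E): reg=0x2A
After byte 2 (0xA0): reg=0xBF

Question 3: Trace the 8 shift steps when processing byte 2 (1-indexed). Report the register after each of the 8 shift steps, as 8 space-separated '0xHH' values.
Answer: 0x13 0x26 0x4C 0x98 0x37 0x6E 0xDC 0xBF

Derivation:
After byte 1 (0x0E): reg=0x2A
Register before byte 2: 0x2A
After XOR with byte 0xA0: 0x8A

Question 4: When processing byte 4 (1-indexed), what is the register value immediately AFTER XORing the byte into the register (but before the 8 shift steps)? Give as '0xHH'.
Answer: 0xB1

Derivation:
Register before byte 4: 0x42
Byte 4: 0xF3
0x42 XOR 0xF3 = 0xB1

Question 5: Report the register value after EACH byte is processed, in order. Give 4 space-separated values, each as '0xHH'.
0x2A 0xBF 0x42 0x1E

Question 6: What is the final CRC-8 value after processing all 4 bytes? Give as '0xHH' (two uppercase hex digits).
After byte 1 (0x0E): reg=0x2A
After byte 2 (0xA0): reg=0xBF
After byte 3 (0xC8): reg=0x42
After byte 4 (0xF3): reg=0x1E

Answer: 0x1E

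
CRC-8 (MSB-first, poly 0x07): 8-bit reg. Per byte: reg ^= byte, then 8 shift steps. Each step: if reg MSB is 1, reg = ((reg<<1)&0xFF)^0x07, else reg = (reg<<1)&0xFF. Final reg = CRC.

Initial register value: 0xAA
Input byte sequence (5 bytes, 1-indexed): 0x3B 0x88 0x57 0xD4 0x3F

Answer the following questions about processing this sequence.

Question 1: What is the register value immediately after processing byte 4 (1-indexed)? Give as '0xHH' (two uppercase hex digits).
After byte 1 (0x3B): reg=0xFE
After byte 2 (0x88): reg=0x45
After byte 3 (0x57): reg=0x7E
After byte 4 (0xD4): reg=0x5F

Answer: 0x5F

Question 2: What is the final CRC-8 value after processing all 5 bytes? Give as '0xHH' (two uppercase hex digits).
Answer: 0x27

Derivation:
After byte 1 (0x3B): reg=0xFE
After byte 2 (0x88): reg=0x45
After byte 3 (0x57): reg=0x7E
After byte 4 (0xD4): reg=0x5F
After byte 5 (0x3F): reg=0x27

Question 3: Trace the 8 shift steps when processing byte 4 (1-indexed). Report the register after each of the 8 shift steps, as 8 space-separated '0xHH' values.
Answer: 0x53 0xA6 0x4B 0x96 0x2B 0x56 0xAC 0x5F

Derivation:
After byte 1 (0x3B): reg=0xFE
After byte 2 (0x88): reg=0x45
After byte 3 (0x57): reg=0x7E
Register before byte 4: 0x7E
After XOR with byte 0xD4: 0xAA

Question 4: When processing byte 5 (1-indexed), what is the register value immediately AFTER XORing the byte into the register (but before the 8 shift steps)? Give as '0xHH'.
Answer: 0x60

Derivation:
Register before byte 5: 0x5F
Byte 5: 0x3F
0x5F XOR 0x3F = 0x60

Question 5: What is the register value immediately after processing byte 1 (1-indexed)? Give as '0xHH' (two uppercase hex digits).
Answer: 0xFE

Derivation:
After byte 1 (0x3B): reg=0xFE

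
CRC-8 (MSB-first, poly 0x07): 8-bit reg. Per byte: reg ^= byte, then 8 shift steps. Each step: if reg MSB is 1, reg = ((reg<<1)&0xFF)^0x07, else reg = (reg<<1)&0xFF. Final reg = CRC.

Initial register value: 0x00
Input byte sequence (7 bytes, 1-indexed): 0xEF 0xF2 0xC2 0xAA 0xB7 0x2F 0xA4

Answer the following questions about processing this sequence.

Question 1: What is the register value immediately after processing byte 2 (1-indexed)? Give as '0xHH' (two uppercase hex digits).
Answer: 0x50

Derivation:
After byte 1 (0xEF): reg=0x83
After byte 2 (0xF2): reg=0x50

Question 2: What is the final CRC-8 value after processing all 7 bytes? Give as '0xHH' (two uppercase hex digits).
Answer: 0xE6

Derivation:
After byte 1 (0xEF): reg=0x83
After byte 2 (0xF2): reg=0x50
After byte 3 (0xC2): reg=0xF7
After byte 4 (0xAA): reg=0x94
After byte 5 (0xB7): reg=0xE9
After byte 6 (0x2F): reg=0x5C
After byte 7 (0xA4): reg=0xE6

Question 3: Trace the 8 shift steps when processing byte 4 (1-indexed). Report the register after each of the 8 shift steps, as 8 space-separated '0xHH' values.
After byte 1 (0xEF): reg=0x83
After byte 2 (0xF2): reg=0x50
After byte 3 (0xC2): reg=0xF7
Register before byte 4: 0xF7
After XOR with byte 0xAA: 0x5D

Answer: 0xBA 0x73 0xE6 0xCB 0x91 0x25 0x4A 0x94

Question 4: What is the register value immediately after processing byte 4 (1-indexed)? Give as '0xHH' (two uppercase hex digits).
Answer: 0x94

Derivation:
After byte 1 (0xEF): reg=0x83
After byte 2 (0xF2): reg=0x50
After byte 3 (0xC2): reg=0xF7
After byte 4 (0xAA): reg=0x94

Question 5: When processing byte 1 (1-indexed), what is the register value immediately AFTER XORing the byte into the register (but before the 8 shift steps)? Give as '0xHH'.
Register before byte 1: 0x00
Byte 1: 0xEF
0x00 XOR 0xEF = 0xEF

Answer: 0xEF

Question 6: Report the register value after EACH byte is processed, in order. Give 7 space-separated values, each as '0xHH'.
0x83 0x50 0xF7 0x94 0xE9 0x5C 0xE6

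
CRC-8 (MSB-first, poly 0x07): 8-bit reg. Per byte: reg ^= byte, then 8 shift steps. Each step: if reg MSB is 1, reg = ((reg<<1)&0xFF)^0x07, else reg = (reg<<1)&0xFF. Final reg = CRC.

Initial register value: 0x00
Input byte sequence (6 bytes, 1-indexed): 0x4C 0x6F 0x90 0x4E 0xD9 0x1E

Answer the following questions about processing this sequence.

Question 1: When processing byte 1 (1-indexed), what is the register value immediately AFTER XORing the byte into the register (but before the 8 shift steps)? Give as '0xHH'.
Answer: 0x4C

Derivation:
Register before byte 1: 0x00
Byte 1: 0x4C
0x00 XOR 0x4C = 0x4C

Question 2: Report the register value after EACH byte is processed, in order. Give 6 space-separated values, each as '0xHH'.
0xE3 0xAD 0xB3 0xFD 0xFC 0xA0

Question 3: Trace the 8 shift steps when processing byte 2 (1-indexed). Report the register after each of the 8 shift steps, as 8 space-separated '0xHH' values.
Answer: 0x1F 0x3E 0x7C 0xF8 0xF7 0xE9 0xD5 0xAD

Derivation:
After byte 1 (0x4C): reg=0xE3
Register before byte 2: 0xE3
After XOR with byte 0x6F: 0x8C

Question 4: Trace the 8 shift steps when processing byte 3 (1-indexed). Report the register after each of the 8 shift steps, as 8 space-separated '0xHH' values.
After byte 1 (0x4C): reg=0xE3
After byte 2 (0x6F): reg=0xAD
Register before byte 3: 0xAD
After XOR with byte 0x90: 0x3D

Answer: 0x7A 0xF4 0xEF 0xD9 0xB5 0x6D 0xDA 0xB3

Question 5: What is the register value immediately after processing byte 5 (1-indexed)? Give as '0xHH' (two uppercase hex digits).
After byte 1 (0x4C): reg=0xE3
After byte 2 (0x6F): reg=0xAD
After byte 3 (0x90): reg=0xB3
After byte 4 (0x4E): reg=0xFD
After byte 5 (0xD9): reg=0xFC

Answer: 0xFC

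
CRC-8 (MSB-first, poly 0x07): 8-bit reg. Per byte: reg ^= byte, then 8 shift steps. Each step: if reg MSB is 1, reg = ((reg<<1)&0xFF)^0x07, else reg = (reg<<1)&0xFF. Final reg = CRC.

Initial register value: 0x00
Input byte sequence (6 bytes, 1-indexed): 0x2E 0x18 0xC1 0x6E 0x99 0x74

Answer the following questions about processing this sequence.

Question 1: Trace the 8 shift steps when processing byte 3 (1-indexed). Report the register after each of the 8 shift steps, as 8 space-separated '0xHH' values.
Answer: 0xE5 0xCD 0x9D 0x3D 0x7A 0xF4 0xEF 0xD9

Derivation:
After byte 1 (0x2E): reg=0xCA
After byte 2 (0x18): reg=0x30
Register before byte 3: 0x30
After XOR with byte 0xC1: 0xF1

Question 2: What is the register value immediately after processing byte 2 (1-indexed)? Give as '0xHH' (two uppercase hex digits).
Answer: 0x30

Derivation:
After byte 1 (0x2E): reg=0xCA
After byte 2 (0x18): reg=0x30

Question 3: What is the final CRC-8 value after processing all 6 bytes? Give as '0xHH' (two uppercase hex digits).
Answer: 0xEB

Derivation:
After byte 1 (0x2E): reg=0xCA
After byte 2 (0x18): reg=0x30
After byte 3 (0xC1): reg=0xD9
After byte 4 (0x6E): reg=0x0C
After byte 5 (0x99): reg=0xE2
After byte 6 (0x74): reg=0xEB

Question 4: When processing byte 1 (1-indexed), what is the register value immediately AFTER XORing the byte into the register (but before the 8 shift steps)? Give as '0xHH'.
Register before byte 1: 0x00
Byte 1: 0x2E
0x00 XOR 0x2E = 0x2E

Answer: 0x2E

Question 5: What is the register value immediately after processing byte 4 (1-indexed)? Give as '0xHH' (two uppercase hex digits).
After byte 1 (0x2E): reg=0xCA
After byte 2 (0x18): reg=0x30
After byte 3 (0xC1): reg=0xD9
After byte 4 (0x6E): reg=0x0C

Answer: 0x0C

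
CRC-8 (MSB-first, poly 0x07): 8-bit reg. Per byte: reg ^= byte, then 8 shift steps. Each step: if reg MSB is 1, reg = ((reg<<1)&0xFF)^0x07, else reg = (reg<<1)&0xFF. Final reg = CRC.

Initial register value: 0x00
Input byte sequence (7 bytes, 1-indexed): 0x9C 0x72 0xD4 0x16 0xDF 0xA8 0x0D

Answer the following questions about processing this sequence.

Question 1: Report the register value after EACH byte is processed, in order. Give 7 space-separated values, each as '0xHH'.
0xDD 0x44 0xF9 0x83 0x93 0xA1 0x4D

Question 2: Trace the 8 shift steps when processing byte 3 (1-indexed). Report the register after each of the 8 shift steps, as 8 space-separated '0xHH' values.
Answer: 0x27 0x4E 0x9C 0x3F 0x7E 0xFC 0xFF 0xF9

Derivation:
After byte 1 (0x9C): reg=0xDD
After byte 2 (0x72): reg=0x44
Register before byte 3: 0x44
After XOR with byte 0xD4: 0x90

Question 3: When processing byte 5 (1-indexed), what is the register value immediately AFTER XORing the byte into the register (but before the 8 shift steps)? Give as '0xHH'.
Register before byte 5: 0x83
Byte 5: 0xDF
0x83 XOR 0xDF = 0x5C

Answer: 0x5C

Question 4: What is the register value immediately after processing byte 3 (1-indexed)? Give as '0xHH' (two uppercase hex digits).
After byte 1 (0x9C): reg=0xDD
After byte 2 (0x72): reg=0x44
After byte 3 (0xD4): reg=0xF9

Answer: 0xF9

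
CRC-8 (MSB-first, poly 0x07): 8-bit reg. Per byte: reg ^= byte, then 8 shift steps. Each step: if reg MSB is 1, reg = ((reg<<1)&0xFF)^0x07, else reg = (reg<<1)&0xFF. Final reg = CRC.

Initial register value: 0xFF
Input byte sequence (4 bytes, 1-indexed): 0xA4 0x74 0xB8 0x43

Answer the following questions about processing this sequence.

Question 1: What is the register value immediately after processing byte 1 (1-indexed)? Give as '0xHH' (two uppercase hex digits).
Answer: 0x86

Derivation:
After byte 1 (0xA4): reg=0x86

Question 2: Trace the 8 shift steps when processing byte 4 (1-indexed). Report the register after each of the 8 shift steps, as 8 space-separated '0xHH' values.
Answer: 0xB8 0x77 0xEE 0xDB 0xB1 0x65 0xCA 0x93

Derivation:
After byte 1 (0xA4): reg=0x86
After byte 2 (0x74): reg=0xD0
After byte 3 (0xB8): reg=0x1F
Register before byte 4: 0x1F
After XOR with byte 0x43: 0x5C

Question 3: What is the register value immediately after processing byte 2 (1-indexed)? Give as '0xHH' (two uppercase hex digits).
Answer: 0xD0

Derivation:
After byte 1 (0xA4): reg=0x86
After byte 2 (0x74): reg=0xD0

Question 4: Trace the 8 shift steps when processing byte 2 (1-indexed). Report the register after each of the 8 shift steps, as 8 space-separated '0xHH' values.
Answer: 0xE3 0xC1 0x85 0x0D 0x1A 0x34 0x68 0xD0

Derivation:
After byte 1 (0xA4): reg=0x86
Register before byte 2: 0x86
After XOR with byte 0x74: 0xF2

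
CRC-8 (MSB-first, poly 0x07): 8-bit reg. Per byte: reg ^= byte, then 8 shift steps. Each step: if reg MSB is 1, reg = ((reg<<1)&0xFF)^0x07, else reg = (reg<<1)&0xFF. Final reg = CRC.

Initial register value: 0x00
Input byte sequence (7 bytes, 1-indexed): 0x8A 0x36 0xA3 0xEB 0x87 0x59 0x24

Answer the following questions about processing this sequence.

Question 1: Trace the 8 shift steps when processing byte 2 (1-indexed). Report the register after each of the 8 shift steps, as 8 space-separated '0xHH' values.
After byte 1 (0x8A): reg=0xBF
Register before byte 2: 0xBF
After XOR with byte 0x36: 0x89

Answer: 0x15 0x2A 0x54 0xA8 0x57 0xAE 0x5B 0xB6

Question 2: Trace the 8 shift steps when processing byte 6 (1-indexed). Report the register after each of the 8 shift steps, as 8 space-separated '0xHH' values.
After byte 1 (0x8A): reg=0xBF
After byte 2 (0x36): reg=0xB6
After byte 3 (0xA3): reg=0x6B
After byte 4 (0xEB): reg=0x89
After byte 5 (0x87): reg=0x2A
Register before byte 6: 0x2A
After XOR with byte 0x59: 0x73

Answer: 0xE6 0xCB 0x91 0x25 0x4A 0x94 0x2F 0x5E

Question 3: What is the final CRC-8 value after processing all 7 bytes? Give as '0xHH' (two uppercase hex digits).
After byte 1 (0x8A): reg=0xBF
After byte 2 (0x36): reg=0xB6
After byte 3 (0xA3): reg=0x6B
After byte 4 (0xEB): reg=0x89
After byte 5 (0x87): reg=0x2A
After byte 6 (0x59): reg=0x5E
After byte 7 (0x24): reg=0x61

Answer: 0x61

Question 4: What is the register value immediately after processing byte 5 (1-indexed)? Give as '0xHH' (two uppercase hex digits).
After byte 1 (0x8A): reg=0xBF
After byte 2 (0x36): reg=0xB6
After byte 3 (0xA3): reg=0x6B
After byte 4 (0xEB): reg=0x89
After byte 5 (0x87): reg=0x2A

Answer: 0x2A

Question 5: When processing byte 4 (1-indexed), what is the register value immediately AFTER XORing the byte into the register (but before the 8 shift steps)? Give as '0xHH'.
Answer: 0x80

Derivation:
Register before byte 4: 0x6B
Byte 4: 0xEB
0x6B XOR 0xEB = 0x80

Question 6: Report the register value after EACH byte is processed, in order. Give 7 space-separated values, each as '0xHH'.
0xBF 0xB6 0x6B 0x89 0x2A 0x5E 0x61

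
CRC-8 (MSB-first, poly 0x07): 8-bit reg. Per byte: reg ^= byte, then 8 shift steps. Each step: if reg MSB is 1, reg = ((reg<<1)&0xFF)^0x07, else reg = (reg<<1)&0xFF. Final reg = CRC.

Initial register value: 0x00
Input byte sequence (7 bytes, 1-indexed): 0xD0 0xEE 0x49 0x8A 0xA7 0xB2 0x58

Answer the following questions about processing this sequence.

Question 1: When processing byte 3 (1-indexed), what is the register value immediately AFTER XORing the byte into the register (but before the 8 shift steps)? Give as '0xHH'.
Answer: 0x77

Derivation:
Register before byte 3: 0x3E
Byte 3: 0x49
0x3E XOR 0x49 = 0x77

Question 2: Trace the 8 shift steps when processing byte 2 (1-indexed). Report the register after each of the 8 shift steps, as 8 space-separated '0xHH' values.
Answer: 0xA7 0x49 0x92 0x23 0x46 0x8C 0x1F 0x3E

Derivation:
After byte 1 (0xD0): reg=0x3E
Register before byte 2: 0x3E
After XOR with byte 0xEE: 0xD0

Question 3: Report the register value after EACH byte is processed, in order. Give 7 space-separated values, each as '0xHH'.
0x3E 0x3E 0x42 0x76 0x39 0xB8 0xAE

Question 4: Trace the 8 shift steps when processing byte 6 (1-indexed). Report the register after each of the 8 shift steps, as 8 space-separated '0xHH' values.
Answer: 0x11 0x22 0x44 0x88 0x17 0x2E 0x5C 0xB8

Derivation:
After byte 1 (0xD0): reg=0x3E
After byte 2 (0xEE): reg=0x3E
After byte 3 (0x49): reg=0x42
After byte 4 (0x8A): reg=0x76
After byte 5 (0xA7): reg=0x39
Register before byte 6: 0x39
After XOR with byte 0xB2: 0x8B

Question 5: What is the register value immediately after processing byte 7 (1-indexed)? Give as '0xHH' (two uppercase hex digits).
After byte 1 (0xD0): reg=0x3E
After byte 2 (0xEE): reg=0x3E
After byte 3 (0x49): reg=0x42
After byte 4 (0x8A): reg=0x76
After byte 5 (0xA7): reg=0x39
After byte 6 (0xB2): reg=0xB8
After byte 7 (0x58): reg=0xAE

Answer: 0xAE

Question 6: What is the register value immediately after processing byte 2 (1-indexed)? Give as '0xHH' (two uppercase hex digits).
After byte 1 (0xD0): reg=0x3E
After byte 2 (0xEE): reg=0x3E

Answer: 0x3E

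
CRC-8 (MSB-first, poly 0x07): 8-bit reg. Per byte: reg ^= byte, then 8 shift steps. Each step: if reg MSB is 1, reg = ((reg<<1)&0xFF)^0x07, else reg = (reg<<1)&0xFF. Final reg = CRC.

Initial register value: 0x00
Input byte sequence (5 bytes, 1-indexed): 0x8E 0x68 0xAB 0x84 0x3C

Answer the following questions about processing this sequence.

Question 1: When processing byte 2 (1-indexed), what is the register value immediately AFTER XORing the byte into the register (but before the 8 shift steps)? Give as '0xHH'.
Register before byte 2: 0xA3
Byte 2: 0x68
0xA3 XOR 0x68 = 0xCB

Answer: 0xCB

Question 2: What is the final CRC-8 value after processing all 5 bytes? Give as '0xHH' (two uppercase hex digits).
Answer: 0xD2

Derivation:
After byte 1 (0x8E): reg=0xA3
After byte 2 (0x68): reg=0x7F
After byte 3 (0xAB): reg=0x22
After byte 4 (0x84): reg=0x7B
After byte 5 (0x3C): reg=0xD2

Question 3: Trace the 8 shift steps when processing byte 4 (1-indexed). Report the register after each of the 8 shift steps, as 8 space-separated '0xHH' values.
Answer: 0x4B 0x96 0x2B 0x56 0xAC 0x5F 0xBE 0x7B

Derivation:
After byte 1 (0x8E): reg=0xA3
After byte 2 (0x68): reg=0x7F
After byte 3 (0xAB): reg=0x22
Register before byte 4: 0x22
After XOR with byte 0x84: 0xA6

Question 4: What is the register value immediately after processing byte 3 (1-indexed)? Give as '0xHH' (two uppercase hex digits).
After byte 1 (0x8E): reg=0xA3
After byte 2 (0x68): reg=0x7F
After byte 3 (0xAB): reg=0x22

Answer: 0x22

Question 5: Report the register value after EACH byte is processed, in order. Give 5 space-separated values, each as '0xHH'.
0xA3 0x7F 0x22 0x7B 0xD2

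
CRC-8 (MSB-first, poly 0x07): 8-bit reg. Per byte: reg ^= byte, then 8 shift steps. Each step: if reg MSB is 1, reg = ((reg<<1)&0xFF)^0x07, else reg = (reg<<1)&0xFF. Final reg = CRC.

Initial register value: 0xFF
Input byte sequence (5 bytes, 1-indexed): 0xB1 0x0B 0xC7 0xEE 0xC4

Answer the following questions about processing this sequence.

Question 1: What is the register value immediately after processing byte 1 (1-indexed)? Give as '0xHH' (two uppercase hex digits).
Answer: 0xED

Derivation:
After byte 1 (0xB1): reg=0xED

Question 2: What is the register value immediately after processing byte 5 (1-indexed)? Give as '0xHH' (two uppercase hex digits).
After byte 1 (0xB1): reg=0xED
After byte 2 (0x0B): reg=0xBC
After byte 3 (0xC7): reg=0x66
After byte 4 (0xEE): reg=0xB1
After byte 5 (0xC4): reg=0x4C

Answer: 0x4C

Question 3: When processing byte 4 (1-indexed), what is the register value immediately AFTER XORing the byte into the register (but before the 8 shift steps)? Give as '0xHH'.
Answer: 0x88

Derivation:
Register before byte 4: 0x66
Byte 4: 0xEE
0x66 XOR 0xEE = 0x88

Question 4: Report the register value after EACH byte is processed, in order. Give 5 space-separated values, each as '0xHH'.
0xED 0xBC 0x66 0xB1 0x4C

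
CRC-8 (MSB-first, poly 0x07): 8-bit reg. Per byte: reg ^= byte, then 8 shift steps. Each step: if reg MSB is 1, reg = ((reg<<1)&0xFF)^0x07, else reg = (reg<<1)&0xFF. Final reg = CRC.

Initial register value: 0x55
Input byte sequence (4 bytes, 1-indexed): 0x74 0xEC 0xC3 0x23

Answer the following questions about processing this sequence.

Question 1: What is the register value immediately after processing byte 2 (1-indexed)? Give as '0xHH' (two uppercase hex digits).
Answer: 0x31

Derivation:
After byte 1 (0x74): reg=0xE7
After byte 2 (0xEC): reg=0x31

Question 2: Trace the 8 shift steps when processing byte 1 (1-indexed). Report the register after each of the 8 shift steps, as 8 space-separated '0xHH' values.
Register before byte 1: 0x55
After XOR with byte 0x74: 0x21

Answer: 0x42 0x84 0x0F 0x1E 0x3C 0x78 0xF0 0xE7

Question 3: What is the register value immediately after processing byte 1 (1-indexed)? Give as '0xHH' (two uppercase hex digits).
After byte 1 (0x74): reg=0xE7

Answer: 0xE7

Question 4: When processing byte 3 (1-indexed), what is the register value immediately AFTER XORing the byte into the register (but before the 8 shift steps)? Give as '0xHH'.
Register before byte 3: 0x31
Byte 3: 0xC3
0x31 XOR 0xC3 = 0xF2

Answer: 0xF2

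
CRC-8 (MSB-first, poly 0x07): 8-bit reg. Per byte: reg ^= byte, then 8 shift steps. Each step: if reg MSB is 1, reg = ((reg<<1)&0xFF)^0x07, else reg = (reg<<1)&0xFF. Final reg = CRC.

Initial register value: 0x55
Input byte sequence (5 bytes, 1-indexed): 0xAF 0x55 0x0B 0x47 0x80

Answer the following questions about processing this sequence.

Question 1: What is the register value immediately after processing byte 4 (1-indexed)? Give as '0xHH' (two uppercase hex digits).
Answer: 0x3E

Derivation:
After byte 1 (0xAF): reg=0xE8
After byte 2 (0x55): reg=0x3A
After byte 3 (0x0B): reg=0x97
After byte 4 (0x47): reg=0x3E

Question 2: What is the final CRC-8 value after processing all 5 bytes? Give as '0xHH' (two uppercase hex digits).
After byte 1 (0xAF): reg=0xE8
After byte 2 (0x55): reg=0x3A
After byte 3 (0x0B): reg=0x97
After byte 4 (0x47): reg=0x3E
After byte 5 (0x80): reg=0x33

Answer: 0x33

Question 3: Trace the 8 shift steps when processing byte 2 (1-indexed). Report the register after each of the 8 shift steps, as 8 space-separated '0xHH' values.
After byte 1 (0xAF): reg=0xE8
Register before byte 2: 0xE8
After XOR with byte 0x55: 0xBD

Answer: 0x7D 0xFA 0xF3 0xE1 0xC5 0x8D 0x1D 0x3A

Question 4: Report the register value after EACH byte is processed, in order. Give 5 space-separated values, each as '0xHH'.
0xE8 0x3A 0x97 0x3E 0x33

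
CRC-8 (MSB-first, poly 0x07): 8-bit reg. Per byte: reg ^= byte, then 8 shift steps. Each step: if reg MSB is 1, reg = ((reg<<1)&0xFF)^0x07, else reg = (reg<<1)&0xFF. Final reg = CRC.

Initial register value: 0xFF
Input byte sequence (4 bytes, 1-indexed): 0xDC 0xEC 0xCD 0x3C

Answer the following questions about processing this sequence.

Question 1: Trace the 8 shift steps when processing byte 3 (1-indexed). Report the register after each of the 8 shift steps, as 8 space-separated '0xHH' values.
After byte 1 (0xDC): reg=0xE9
After byte 2 (0xEC): reg=0x1B
Register before byte 3: 0x1B
After XOR with byte 0xCD: 0xD6

Answer: 0xAB 0x51 0xA2 0x43 0x86 0x0B 0x16 0x2C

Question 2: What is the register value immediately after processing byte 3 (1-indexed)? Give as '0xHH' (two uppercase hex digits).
After byte 1 (0xDC): reg=0xE9
After byte 2 (0xEC): reg=0x1B
After byte 3 (0xCD): reg=0x2C

Answer: 0x2C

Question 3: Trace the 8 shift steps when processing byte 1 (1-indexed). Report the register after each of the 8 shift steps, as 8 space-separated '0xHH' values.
Answer: 0x46 0x8C 0x1F 0x3E 0x7C 0xF8 0xF7 0xE9

Derivation:
Register before byte 1: 0xFF
After XOR with byte 0xDC: 0x23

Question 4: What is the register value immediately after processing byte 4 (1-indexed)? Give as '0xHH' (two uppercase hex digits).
Answer: 0x70

Derivation:
After byte 1 (0xDC): reg=0xE9
After byte 2 (0xEC): reg=0x1B
After byte 3 (0xCD): reg=0x2C
After byte 4 (0x3C): reg=0x70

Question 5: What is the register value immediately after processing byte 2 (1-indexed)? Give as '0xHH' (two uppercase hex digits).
Answer: 0x1B

Derivation:
After byte 1 (0xDC): reg=0xE9
After byte 2 (0xEC): reg=0x1B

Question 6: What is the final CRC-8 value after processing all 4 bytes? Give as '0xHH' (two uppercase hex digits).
Answer: 0x70

Derivation:
After byte 1 (0xDC): reg=0xE9
After byte 2 (0xEC): reg=0x1B
After byte 3 (0xCD): reg=0x2C
After byte 4 (0x3C): reg=0x70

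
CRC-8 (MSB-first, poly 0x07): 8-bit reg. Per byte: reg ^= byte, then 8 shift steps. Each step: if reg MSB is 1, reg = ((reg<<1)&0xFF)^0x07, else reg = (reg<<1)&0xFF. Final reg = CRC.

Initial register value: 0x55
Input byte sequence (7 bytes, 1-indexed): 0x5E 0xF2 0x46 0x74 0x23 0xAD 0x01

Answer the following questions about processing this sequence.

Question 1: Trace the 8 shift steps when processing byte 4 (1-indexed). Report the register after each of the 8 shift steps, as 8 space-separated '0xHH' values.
Answer: 0xE6 0xCB 0x91 0x25 0x4A 0x94 0x2F 0x5E

Derivation:
After byte 1 (0x5E): reg=0x31
After byte 2 (0xF2): reg=0x47
After byte 3 (0x46): reg=0x07
Register before byte 4: 0x07
After XOR with byte 0x74: 0x73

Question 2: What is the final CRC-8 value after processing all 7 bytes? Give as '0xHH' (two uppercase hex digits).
After byte 1 (0x5E): reg=0x31
After byte 2 (0xF2): reg=0x47
After byte 3 (0x46): reg=0x07
After byte 4 (0x74): reg=0x5E
After byte 5 (0x23): reg=0x74
After byte 6 (0xAD): reg=0x01
After byte 7 (0x01): reg=0x00

Answer: 0x00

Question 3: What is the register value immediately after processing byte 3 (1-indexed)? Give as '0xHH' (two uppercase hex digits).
After byte 1 (0x5E): reg=0x31
After byte 2 (0xF2): reg=0x47
After byte 3 (0x46): reg=0x07

Answer: 0x07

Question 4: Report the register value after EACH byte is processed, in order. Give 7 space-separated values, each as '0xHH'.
0x31 0x47 0x07 0x5E 0x74 0x01 0x00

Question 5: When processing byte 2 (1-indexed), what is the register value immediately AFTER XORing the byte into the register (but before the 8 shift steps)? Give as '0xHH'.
Answer: 0xC3

Derivation:
Register before byte 2: 0x31
Byte 2: 0xF2
0x31 XOR 0xF2 = 0xC3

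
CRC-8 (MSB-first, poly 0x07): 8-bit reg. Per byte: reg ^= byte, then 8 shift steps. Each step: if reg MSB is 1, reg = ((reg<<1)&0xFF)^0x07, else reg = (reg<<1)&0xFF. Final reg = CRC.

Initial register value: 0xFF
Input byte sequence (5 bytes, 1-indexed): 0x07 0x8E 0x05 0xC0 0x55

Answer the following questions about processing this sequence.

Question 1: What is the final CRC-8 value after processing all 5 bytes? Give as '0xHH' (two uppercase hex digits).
After byte 1 (0x07): reg=0xE6
After byte 2 (0x8E): reg=0x1F
After byte 3 (0x05): reg=0x46
After byte 4 (0xC0): reg=0x9B
After byte 5 (0x55): reg=0x64

Answer: 0x64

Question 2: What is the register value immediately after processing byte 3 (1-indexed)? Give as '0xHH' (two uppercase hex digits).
Answer: 0x46

Derivation:
After byte 1 (0x07): reg=0xE6
After byte 2 (0x8E): reg=0x1F
After byte 3 (0x05): reg=0x46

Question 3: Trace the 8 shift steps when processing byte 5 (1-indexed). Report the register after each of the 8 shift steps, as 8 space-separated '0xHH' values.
Answer: 0x9B 0x31 0x62 0xC4 0x8F 0x19 0x32 0x64

Derivation:
After byte 1 (0x07): reg=0xE6
After byte 2 (0x8E): reg=0x1F
After byte 3 (0x05): reg=0x46
After byte 4 (0xC0): reg=0x9B
Register before byte 5: 0x9B
After XOR with byte 0x55: 0xCE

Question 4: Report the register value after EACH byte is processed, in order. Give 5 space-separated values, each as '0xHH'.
0xE6 0x1F 0x46 0x9B 0x64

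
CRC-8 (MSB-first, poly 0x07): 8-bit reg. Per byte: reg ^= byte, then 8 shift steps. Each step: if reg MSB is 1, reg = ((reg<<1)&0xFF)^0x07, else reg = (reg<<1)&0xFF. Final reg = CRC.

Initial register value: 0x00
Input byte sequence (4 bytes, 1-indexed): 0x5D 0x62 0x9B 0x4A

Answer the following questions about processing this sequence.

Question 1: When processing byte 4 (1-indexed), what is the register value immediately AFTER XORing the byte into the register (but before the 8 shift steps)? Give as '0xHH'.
Register before byte 4: 0xA2
Byte 4: 0x4A
0xA2 XOR 0x4A = 0xE8

Answer: 0xE8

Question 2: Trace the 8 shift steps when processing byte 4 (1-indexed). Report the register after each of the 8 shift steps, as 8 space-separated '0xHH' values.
After byte 1 (0x5D): reg=0x94
After byte 2 (0x62): reg=0xCC
After byte 3 (0x9B): reg=0xA2
Register before byte 4: 0xA2
After XOR with byte 0x4A: 0xE8

Answer: 0xD7 0xA9 0x55 0xAA 0x53 0xA6 0x4B 0x96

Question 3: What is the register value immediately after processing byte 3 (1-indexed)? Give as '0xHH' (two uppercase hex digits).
Answer: 0xA2

Derivation:
After byte 1 (0x5D): reg=0x94
After byte 2 (0x62): reg=0xCC
After byte 3 (0x9B): reg=0xA2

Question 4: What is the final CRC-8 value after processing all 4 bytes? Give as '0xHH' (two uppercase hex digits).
After byte 1 (0x5D): reg=0x94
After byte 2 (0x62): reg=0xCC
After byte 3 (0x9B): reg=0xA2
After byte 4 (0x4A): reg=0x96

Answer: 0x96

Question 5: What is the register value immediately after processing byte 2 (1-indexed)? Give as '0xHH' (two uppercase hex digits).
After byte 1 (0x5D): reg=0x94
After byte 2 (0x62): reg=0xCC

Answer: 0xCC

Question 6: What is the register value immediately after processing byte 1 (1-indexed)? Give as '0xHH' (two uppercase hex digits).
After byte 1 (0x5D): reg=0x94

Answer: 0x94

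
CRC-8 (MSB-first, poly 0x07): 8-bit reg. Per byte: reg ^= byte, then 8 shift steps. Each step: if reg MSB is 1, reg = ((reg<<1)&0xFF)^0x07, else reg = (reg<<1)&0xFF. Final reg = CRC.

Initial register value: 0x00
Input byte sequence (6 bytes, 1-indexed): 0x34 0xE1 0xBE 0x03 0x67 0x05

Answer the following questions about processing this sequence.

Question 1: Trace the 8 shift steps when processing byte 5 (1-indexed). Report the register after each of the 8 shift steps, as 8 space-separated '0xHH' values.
After byte 1 (0x34): reg=0x8C
After byte 2 (0xE1): reg=0x04
After byte 3 (0xBE): reg=0x2F
After byte 4 (0x03): reg=0xC4
Register before byte 5: 0xC4
After XOR with byte 0x67: 0xA3

Answer: 0x41 0x82 0x03 0x06 0x0C 0x18 0x30 0x60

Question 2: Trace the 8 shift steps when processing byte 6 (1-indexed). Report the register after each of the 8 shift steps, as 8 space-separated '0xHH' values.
Answer: 0xCA 0x93 0x21 0x42 0x84 0x0F 0x1E 0x3C

Derivation:
After byte 1 (0x34): reg=0x8C
After byte 2 (0xE1): reg=0x04
After byte 3 (0xBE): reg=0x2F
After byte 4 (0x03): reg=0xC4
After byte 5 (0x67): reg=0x60
Register before byte 6: 0x60
After XOR with byte 0x05: 0x65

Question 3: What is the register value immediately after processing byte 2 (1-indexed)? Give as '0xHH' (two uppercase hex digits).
After byte 1 (0x34): reg=0x8C
After byte 2 (0xE1): reg=0x04

Answer: 0x04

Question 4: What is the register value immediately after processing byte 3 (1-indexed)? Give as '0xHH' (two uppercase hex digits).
Answer: 0x2F

Derivation:
After byte 1 (0x34): reg=0x8C
After byte 2 (0xE1): reg=0x04
After byte 3 (0xBE): reg=0x2F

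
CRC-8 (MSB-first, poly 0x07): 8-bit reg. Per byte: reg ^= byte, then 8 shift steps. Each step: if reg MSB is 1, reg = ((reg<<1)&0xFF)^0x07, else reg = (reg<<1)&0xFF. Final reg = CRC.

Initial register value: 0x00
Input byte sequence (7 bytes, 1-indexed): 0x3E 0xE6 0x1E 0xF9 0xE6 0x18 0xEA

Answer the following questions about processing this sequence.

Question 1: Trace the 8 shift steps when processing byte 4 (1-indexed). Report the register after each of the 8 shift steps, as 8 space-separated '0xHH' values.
Answer: 0xA6 0x4B 0x96 0x2B 0x56 0xAC 0x5F 0xBE

Derivation:
After byte 1 (0x3E): reg=0xBA
After byte 2 (0xE6): reg=0x93
After byte 3 (0x1E): reg=0xAA
Register before byte 4: 0xAA
After XOR with byte 0xF9: 0x53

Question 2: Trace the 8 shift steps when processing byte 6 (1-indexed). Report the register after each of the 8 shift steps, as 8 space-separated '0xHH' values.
Answer: 0x29 0x52 0xA4 0x4F 0x9E 0x3B 0x76 0xEC

Derivation:
After byte 1 (0x3E): reg=0xBA
After byte 2 (0xE6): reg=0x93
After byte 3 (0x1E): reg=0xAA
After byte 4 (0xF9): reg=0xBE
After byte 5 (0xE6): reg=0x8F
Register before byte 6: 0x8F
After XOR with byte 0x18: 0x97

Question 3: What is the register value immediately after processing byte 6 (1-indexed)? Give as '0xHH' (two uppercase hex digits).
Answer: 0xEC

Derivation:
After byte 1 (0x3E): reg=0xBA
After byte 2 (0xE6): reg=0x93
After byte 3 (0x1E): reg=0xAA
After byte 4 (0xF9): reg=0xBE
After byte 5 (0xE6): reg=0x8F
After byte 6 (0x18): reg=0xEC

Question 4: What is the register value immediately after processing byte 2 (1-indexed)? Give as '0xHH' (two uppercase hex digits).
After byte 1 (0x3E): reg=0xBA
After byte 2 (0xE6): reg=0x93

Answer: 0x93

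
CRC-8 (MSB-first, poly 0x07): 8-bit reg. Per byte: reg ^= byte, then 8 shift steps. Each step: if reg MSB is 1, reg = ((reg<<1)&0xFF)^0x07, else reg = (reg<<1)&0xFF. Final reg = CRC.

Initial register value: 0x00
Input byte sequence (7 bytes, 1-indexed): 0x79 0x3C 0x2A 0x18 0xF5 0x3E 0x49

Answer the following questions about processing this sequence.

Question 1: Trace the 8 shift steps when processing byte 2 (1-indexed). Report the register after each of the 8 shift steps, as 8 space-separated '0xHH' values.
After byte 1 (0x79): reg=0x68
Register before byte 2: 0x68
After XOR with byte 0x3C: 0x54

Answer: 0xA8 0x57 0xAE 0x5B 0xB6 0x6B 0xD6 0xAB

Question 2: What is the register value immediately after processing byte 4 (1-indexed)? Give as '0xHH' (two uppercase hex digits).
Answer: 0xEB

Derivation:
After byte 1 (0x79): reg=0x68
After byte 2 (0x3C): reg=0xAB
After byte 3 (0x2A): reg=0x8E
After byte 4 (0x18): reg=0xEB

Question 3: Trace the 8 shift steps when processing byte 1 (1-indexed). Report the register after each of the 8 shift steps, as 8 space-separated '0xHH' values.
Register before byte 1: 0x00
After XOR with byte 0x79: 0x79

Answer: 0xF2 0xE3 0xC1 0x85 0x0D 0x1A 0x34 0x68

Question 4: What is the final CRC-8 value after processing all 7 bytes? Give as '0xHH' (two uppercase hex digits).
Answer: 0x59

Derivation:
After byte 1 (0x79): reg=0x68
After byte 2 (0x3C): reg=0xAB
After byte 3 (0x2A): reg=0x8E
After byte 4 (0x18): reg=0xEB
After byte 5 (0xF5): reg=0x5A
After byte 6 (0x3E): reg=0x3B
After byte 7 (0x49): reg=0x59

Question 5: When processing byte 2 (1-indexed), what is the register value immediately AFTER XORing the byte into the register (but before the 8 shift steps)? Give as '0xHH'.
Answer: 0x54

Derivation:
Register before byte 2: 0x68
Byte 2: 0x3C
0x68 XOR 0x3C = 0x54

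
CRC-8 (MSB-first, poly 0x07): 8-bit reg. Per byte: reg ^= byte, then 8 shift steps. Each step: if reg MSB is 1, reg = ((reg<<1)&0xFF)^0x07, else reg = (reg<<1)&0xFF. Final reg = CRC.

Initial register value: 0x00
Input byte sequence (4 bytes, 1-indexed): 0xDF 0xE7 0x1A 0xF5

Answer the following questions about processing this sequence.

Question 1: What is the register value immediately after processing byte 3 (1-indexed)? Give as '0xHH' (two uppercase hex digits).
Answer: 0x06

Derivation:
After byte 1 (0xDF): reg=0x13
After byte 2 (0xE7): reg=0xC2
After byte 3 (0x1A): reg=0x06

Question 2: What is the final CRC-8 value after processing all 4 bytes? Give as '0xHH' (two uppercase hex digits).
Answer: 0xD7

Derivation:
After byte 1 (0xDF): reg=0x13
After byte 2 (0xE7): reg=0xC2
After byte 3 (0x1A): reg=0x06
After byte 4 (0xF5): reg=0xD7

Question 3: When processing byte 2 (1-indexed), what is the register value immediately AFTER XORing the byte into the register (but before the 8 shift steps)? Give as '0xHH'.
Register before byte 2: 0x13
Byte 2: 0xE7
0x13 XOR 0xE7 = 0xF4

Answer: 0xF4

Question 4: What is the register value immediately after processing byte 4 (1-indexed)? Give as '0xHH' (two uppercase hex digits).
After byte 1 (0xDF): reg=0x13
After byte 2 (0xE7): reg=0xC2
After byte 3 (0x1A): reg=0x06
After byte 4 (0xF5): reg=0xD7

Answer: 0xD7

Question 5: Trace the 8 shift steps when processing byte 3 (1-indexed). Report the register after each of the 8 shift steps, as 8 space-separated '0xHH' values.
Answer: 0xB7 0x69 0xD2 0xA3 0x41 0x82 0x03 0x06

Derivation:
After byte 1 (0xDF): reg=0x13
After byte 2 (0xE7): reg=0xC2
Register before byte 3: 0xC2
After XOR with byte 0x1A: 0xD8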